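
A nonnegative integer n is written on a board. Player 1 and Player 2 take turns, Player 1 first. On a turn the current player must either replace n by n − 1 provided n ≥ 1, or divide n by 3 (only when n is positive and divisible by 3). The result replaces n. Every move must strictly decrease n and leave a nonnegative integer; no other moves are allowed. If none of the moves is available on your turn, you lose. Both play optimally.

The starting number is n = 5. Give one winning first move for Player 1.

Use the standard recursion: the mover loses at a terminal position; elsewhere, the mover wins exactly when some move hands the opponent an L position.
n=0: no move → L
n=1: →0(L), so W
n=2: →1(W) only, which is W, so L
n=3: →2(L), so W
n=4: →3(W) only, which is W, so L
n=5: →4(L), so W
From 5, the L positions reachable in one move are: 4.

Move to 4.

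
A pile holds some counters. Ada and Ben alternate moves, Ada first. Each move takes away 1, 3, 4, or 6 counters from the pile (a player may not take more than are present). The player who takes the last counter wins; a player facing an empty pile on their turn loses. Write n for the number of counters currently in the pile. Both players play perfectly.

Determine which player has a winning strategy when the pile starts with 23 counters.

Ben wins.

Label each position W (a win for the player to move) or L (a loss). A position with no legal move is L; any other position is W exactly when some move reaches an L, and L when every move reaches a W.
n=0: no move → L
n=1: →0(L), so W
n=2: →1(W) only, which is W, so L
n=3: →2(L), so W
n=4: →0(L), so W
n=5: →2(L), so W
n=6: →2(L), so W
n=7: →6(W), 4(W), 3(W), 1(W) — all W, so L
n=8: →7(L), so W
n=9: →8(W), 6(W), 5(W), 3(W) — all W, so L
n=10: →9(L), so W
n=11: →7(L), so W
n=12: →9(L), so W
n=13: →9(L), so W
n=14: →13(W), 11(W), 10(W), 8(W) — all W, so L
n=15: →14(L), so W
n=16: →15(W), 13(W), 12(W), 10(W) — all W, so L
n=17: →16(L), so W
n=18: →14(L), so W
n=19: →16(L), so W
n=20: →16(L), so W
n=21: →20(W), 18(W), 17(W), 15(W) — all W, so L
n=22: →21(L), so W
n=23: →22(W), 20(W), 19(W), 17(W) — all W, so L
Every move from 23 reaches a W position, so the mover loses.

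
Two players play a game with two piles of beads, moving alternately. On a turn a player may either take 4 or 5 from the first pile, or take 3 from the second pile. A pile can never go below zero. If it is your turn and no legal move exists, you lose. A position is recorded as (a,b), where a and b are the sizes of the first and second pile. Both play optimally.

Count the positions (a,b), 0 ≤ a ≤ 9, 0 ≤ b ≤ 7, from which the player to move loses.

Use the standard recursion: the mover loses at a terminal position; elsewhere, the mover wins exactly when some move hands the opponent an L position.
Every move lowers a or b (never raises either), so fill the grid row by row in increasing a, and left to right within a row: each cell's successors are then already labelled.
      b=0  b=1  b=2  b=3  b=4  b=5  b=6  b=7
a=0:    L    L    L    W    W    W    L    L
a=1:    L    L    L    W    W    W    L    L
a=2:    L    L    L    W    W    W    L    L
a=3:    L    L    L    W    W    W    L    L
a=4:    W    W    W    L    L    L    W    W
a=5:    W    W    W    L    L    L    W    W
a=6:    W    W    W    L    L    L    W    W
a=7:    W    W    W    L    L    L    W    W
a=8:    W    W    W    W    W    W    W    W
a=9:    L    L    L    W    W    W    L    L
Cells with no legal move (terminal, hence L): (0,0), (0,1), (0,2), (1,0), (1,1), (1,2), (2,0), (2,1), (2,2), (3,0), (3,1), (3,2).
The remaining L cells, each justified by listing all of its moves:
(0,6): →(0,3)(W) only, which is W, so L
(0,7): →(0,4)(W) only, which is W, so L
(1,6): →(1,3)(W) only, which is W, so L
(1,7): →(1,4)(W) only, which is W, so L
(2,6): →(2,3)(W) only, which is W, so L
(2,7): →(2,4)(W) only, which is W, so L
(3,6): →(3,3)(W) only, which is W, so L
(3,7): →(3,4)(W) only, which is W, so L
(4,3): →(0,3)(W), (4,0)(W) — all W, so L
(4,4): →(0,4)(W), (4,1)(W) — all W, so L
(4,5): →(0,5)(W), (4,2)(W) — all W, so L
(5,3): →(1,3)(W), (0,3)(W), (5,0)(W) — all W, so L
(5,4): →(1,4)(W), (0,4)(W), (5,1)(W) — all W, so L
(5,5): →(1,5)(W), (0,5)(W), (5,2)(W) — all W, so L
(6,3): →(2,3)(W), (1,3)(W), (6,0)(W) — all W, so L
(6,4): →(2,4)(W), (1,4)(W), (6,1)(W) — all W, so L
(6,5): →(2,5)(W), (1,5)(W), (6,2)(W) — all W, so L
(7,3): →(3,3)(W), (2,3)(W), (7,0)(W) — all W, so L
(7,4): →(3,4)(W), (2,4)(W), (7,1)(W) — all W, so L
(7,5): →(3,5)(W), (2,5)(W), (7,2)(W) — all W, so L
(9,0): →(5,0)(W), (4,0)(W) — all W, so L
(9,1): →(5,1)(W), (4,1)(W) — all W, so L
(9,2): →(5,2)(W), (4,2)(W) — all W, so L
(9,6): →(5,6)(W), (4,6)(W), (9,3)(W) — all W, so L
(9,7): →(5,7)(W), (4,7)(W), (9,4)(W) — all W, so L
Every other cell has at least one move into one of the L cells above, so it is W.
L cells per row: a=0: 5, a=1: 5, a=2: 5, a=3: 5, a=4: 3, a=5: 3, a=6: 3, a=7: 3, a=8: 0, a=9: 5; total 37.

37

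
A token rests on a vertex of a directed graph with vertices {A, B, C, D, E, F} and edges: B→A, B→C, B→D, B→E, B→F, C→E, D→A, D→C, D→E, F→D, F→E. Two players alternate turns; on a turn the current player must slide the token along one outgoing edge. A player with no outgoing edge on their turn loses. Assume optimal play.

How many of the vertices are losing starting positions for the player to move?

2

Positions with no move are L. A position that does have a move is losing for the player to move precisely when every available move leads to a winning position for the opponent. Fill in the labels:
Every edge goes from a vertex to one that appears earlier in the order E, A, C, D, F, B, so processing vertices in that order labels each vertex after all of its successors.
E: no outgoing edge → L
A: no outgoing edge → L
C: reaches L-position E → W
D: reaches L-position A → W
F: reaches L-position E → W
B: reaches L-position A → W
The L vertices are A, E; that is 2 in all.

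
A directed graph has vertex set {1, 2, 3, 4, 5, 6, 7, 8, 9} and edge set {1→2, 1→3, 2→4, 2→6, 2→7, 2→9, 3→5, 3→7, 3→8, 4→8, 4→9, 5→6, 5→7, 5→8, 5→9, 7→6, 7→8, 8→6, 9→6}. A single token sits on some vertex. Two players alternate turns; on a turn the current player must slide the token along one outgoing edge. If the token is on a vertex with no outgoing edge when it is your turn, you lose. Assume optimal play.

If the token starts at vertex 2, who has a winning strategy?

Use the standard recursion: the mover loses at a terminal position; elsewhere, the mover wins exactly when some move hands the opponent an L position.
Every edge goes from a vertex to one that appears earlier in the order 6, 9, 8, 4, 7, 2, 5, 3, 1, so processing vertices in that order labels each vertex after all of its successors.
6: no outgoing edge → L
9: W (go to 6, an L position)
8: W (go to 6, an L position)
4: L (options 8(W), 9(W) are all W)
7: W (go to 6, an L position)
2: W (go to 4, an L position)
5: W (go to 6, an L position)
3: L (options 5(W), 7(W), 8(W) are all W)
1: W (go to 3, an L position)
The starting position 2 is W: the player to move should move to 4, handing over an L position.

The first player wins.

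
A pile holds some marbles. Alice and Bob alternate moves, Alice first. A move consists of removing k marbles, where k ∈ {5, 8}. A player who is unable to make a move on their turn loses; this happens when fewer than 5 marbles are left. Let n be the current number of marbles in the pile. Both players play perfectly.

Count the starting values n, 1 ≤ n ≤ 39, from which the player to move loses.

Positions with no move are L. A position that does have a move is losing for the player to move precisely when every available move leads to a winning position for the opponent. Fill in the labels:
n=0: no move → L
n=1: no move → L
n=2: no move → L
n=3: no move → L
n=4: no move → L
n=5: reaches L-position 0 → W
n=6: reaches L-position 1 → W
n=7: reaches L-position 2 → W
n=8: reaches L-position 3 → W
n=9: reaches L-position 4 → W
n=10: reaches L-position 2 → W
n=11: reaches L-position 3 → W
n=12: reaches L-position 4 → W
n=13: only reaches 8(W), 5(W), all W → L
n=14: only reaches 9(W), 6(W), all W → L
n=15: only reaches 10(W), 7(W), all W → L
n=16: only reaches 11(W), 8(W), all W → L
n=17: only reaches 12(W), 9(W), all W → L
n=18: reaches L-position 13 → W
n=19: reaches L-position 14 → W
n=20: reaches L-position 15 → W
n=21: reaches L-position 16 → W
n=22: reaches L-position 17 → W
n=23: reaches L-position 15 → W
n=24: reaches L-position 16 → W
n=25: reaches L-position 17 → W
n=26: only reaches 21(W), 18(W), all W → L
n=27: only reaches 22(W), 19(W), all W → L
n=28: only reaches 23(W), 20(W), all W → L
n=29: only reaches 24(W), 21(W), all W → L
n=30: only reaches 25(W), 22(W), all W → L
n=31: reaches L-position 26 → W
n=32: reaches L-position 27 → W
n=33: reaches L-position 28 → W
n=34: reaches L-position 29 → W
n=35: reaches L-position 30 → W
n=36: reaches L-position 28 → W
n=37: reaches L-position 29 → W
n=38: reaches L-position 30 → W
n=39: only reaches 34(W), 31(W), all W → L
L entries with 1 ≤ n ≤ 39 (n=0 is outside the asked range and is not counted): n = 1, 2, 3, 4, 13, 14, 15, 16, 17, 26, 27, 28, 29, 30, 39; that makes 15.

15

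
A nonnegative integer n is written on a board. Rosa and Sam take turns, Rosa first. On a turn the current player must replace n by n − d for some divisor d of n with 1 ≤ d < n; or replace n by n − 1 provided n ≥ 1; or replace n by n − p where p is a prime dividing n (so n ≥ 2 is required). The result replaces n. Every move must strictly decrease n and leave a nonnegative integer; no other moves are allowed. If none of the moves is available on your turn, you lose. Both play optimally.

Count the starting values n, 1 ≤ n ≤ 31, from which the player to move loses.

5

Use the standard recursion: the mover loses at a terminal position; elsewhere, the mover wins exactly when some move hands the opponent an L position.
n=0: no move → L
n=1: W (go to 0, an L position)
n=2: W (go to 0, an L position)
n=3: W (go to 0, an L position)
n=4: L (options 2(W), 3(W) are all W)
n=5: W (go to 0, an L position)
n=6: W (go to 4, an L position)
n=7: W (go to 0, an L position)
n=8: W (go to 4, an L position)
n=9: L (options 6(W), 8(W) are all W)
n=10: W (go to 9, an L position)
n=11: W (go to 0, an L position)
n=12: W (go to 9, an L position)
n=13: W (go to 0, an L position)
n=14: L (options 7(W), 12(W), 13(W) are all W)
n=15: W (go to 14, an L position)
n=16: W (go to 14, an L position)
n=17: W (go to 0, an L position)
n=18: W (go to 9, an L position)
n=19: W (go to 0, an L position)
n=20: L (options 10(W), 15(W), 16(W), 18(W), 19(W) are all W)
n=21: W (go to 14, an L position)
n=22: W (go to 20, an L position)
n=23: W (go to 0, an L position)
n=24: W (go to 20, an L position)
n=25: W (go to 20, an L position)
n=26: L (options 13(W), 24(W), 25(W) are all W)
n=27: W (go to 26, an L position)
n=28: W (go to 14, an L position)
n=29: W (go to 0, an L position)
n=30: W (go to 20, an L position)
n=31: W (go to 0, an L position)
L entries with 1 ≤ n ≤ 31 (n=0 is outside the asked range and is not counted): n = 4, 9, 14, 20, 26; that makes 5.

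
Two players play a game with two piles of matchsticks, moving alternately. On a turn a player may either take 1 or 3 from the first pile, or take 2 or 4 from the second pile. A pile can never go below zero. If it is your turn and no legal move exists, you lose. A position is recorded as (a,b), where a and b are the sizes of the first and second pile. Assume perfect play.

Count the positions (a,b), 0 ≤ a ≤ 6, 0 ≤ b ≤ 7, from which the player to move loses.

Classify positions by backward induction: terminal positions (no move available) are L. From any other position, the mover wins iff some move reaches an L.
Every move lowers a or b (never raises either), so fill the grid row by row in increasing a, and left to right within a row: each cell's successors are then already labelled.
      b=0  b=1  b=2  b=3  b=4  b=5  b=6  b=7
a=0:    L    L    W    W    W    W    L    L
a=1:    W    W    L    L    W    W    W    W
a=2:    L    L    W    W    W    W    L    L
a=3:    W    W    L    L    W    W    W    W
a=4:    L    L    W    W    W    W    L    L
a=5:    W    W    L    L    W    W    W    W
a=6:    L    L    W    W    W    W    L    L
Cells with no legal move (terminal, hence L): (0,0), (0,1).
The remaining L cells, each justified by listing all of its moves:
(0,6): →(0,4)(W), (0,2)(W) — all W, so L
(0,7): →(0,5)(W), (0,3)(W) — all W, so L
(1,2): →(0,2)(W), (1,0)(W) — all W, so L
(1,3): →(0,3)(W), (1,1)(W) — all W, so L
(2,0): →(1,0)(W) only, which is W, so L
(2,1): →(1,1)(W) only, which is W, so L
(2,6): →(1,6)(W), (2,4)(W), (2,2)(W) — all W, so L
(2,7): →(1,7)(W), (2,5)(W), (2,3)(W) — all W, so L
(3,2): →(2,2)(W), (0,2)(W), (3,0)(W) — all W, so L
(3,3): →(2,3)(W), (0,3)(W), (3,1)(W) — all W, so L
(4,0): →(3,0)(W), (1,0)(W) — all W, so L
(4,1): →(3,1)(W), (1,1)(W) — all W, so L
(4,6): →(3,6)(W), (1,6)(W), (4,4)(W), (4,2)(W) — all W, so L
(4,7): →(3,7)(W), (1,7)(W), (4,5)(W), (4,3)(W) — all W, so L
(5,2): →(4,2)(W), (2,2)(W), (5,0)(W) — all W, so L
(5,3): →(4,3)(W), (2,3)(W), (5,1)(W) — all W, so L
(6,0): →(5,0)(W), (3,0)(W) — all W, so L
(6,1): →(5,1)(W), (3,1)(W) — all W, so L
(6,6): →(5,6)(W), (3,6)(W), (6,4)(W), (6,2)(W) — all W, so L
(6,7): →(5,7)(W), (3,7)(W), (6,5)(W), (6,3)(W) — all W, so L
Every other cell has at least one move into one of the L cells above, so it is W.
L cells per row: a=0: 4, a=1: 2, a=2: 4, a=3: 2, a=4: 4, a=5: 2, a=6: 4; total 22.

22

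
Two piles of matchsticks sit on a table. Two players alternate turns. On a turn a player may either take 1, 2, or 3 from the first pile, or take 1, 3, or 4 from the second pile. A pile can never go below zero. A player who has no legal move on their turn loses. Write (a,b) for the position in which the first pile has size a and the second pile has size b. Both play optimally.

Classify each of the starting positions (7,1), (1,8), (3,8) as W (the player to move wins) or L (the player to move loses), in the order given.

Compute win/loss labels from the base case upward. A position with no move is L. Any other position is W if it can reach an L in one move, else L.
No move ever increases a pile, so every position that can arise here has a ≤ 7 and b ≤ 8; it is enough to label the cells with 0 ≤ a ≤ 7 and 0 ≤ b ≤ 8.
Every move lowers a or b (never raises either), so fill the grid row by row in increasing a, and left to right within a row: each cell's successors are then already labelled.
      b=0  b=1  b=2  b=3  b=4  b=5  b=6  b=7  b=8
a=0:    L    W    L    W    W    W    W    L    W
a=1:    W    L    W    L    W    W    W    W    L
a=2:    W    W    W    W    L    W    L    W    W
a=3:    W    W    W    W    W    L    W    W    W
a=4:    L    W    L    W    W    W    W    L    W
a=5:    W    L    W    L    W    W    W    W    L
a=6:    W    W    W    W    L    W    L    W    W
a=7:    W    W    W    W    W    L    W    W    W
Cells with no legal move (terminal, hence L): (0,0).
The remaining L cells, each justified by listing all of its moves:
(0,2): only reaches (0,1)(W), which is W → L
(0,7): only reaches (0,6)(W), (0,4)(W), (0,3)(W), all W → L
(1,1): only reaches (0,1)(W), (1,0)(W), all W → L
(1,3): only reaches (0,3)(W), (1,2)(W), (1,0)(W), all W → L
(1,8): only reaches (0,8)(W), (1,7)(W), (1,5)(W), (1,4)(W), all W → L
(2,4): only reaches (1,4)(W), (0,4)(W), (2,3)(W), (2,1)(W), (2,0)(W), all W → L
(2,6): only reaches (1,6)(W), (0,6)(W), (2,5)(W), (2,3)(W), (2,2)(W), all W → L
(3,5): only reaches (2,5)(W), (1,5)(W), (0,5)(W), (3,4)(W), (3,2)(W), (3,1)(W), all W → L
(4,0): only reaches (3,0)(W), (2,0)(W), (1,0)(W), all W → L
(4,2): only reaches (3,2)(W), (2,2)(W), (1,2)(W), (4,1)(W), all W → L
(4,7): only reaches (3,7)(W), (2,7)(W), (1,7)(W), (4,6)(W), (4,4)(W), (4,3)(W), all W → L
(5,1): only reaches (4,1)(W), (3,1)(W), (2,1)(W), (5,0)(W), all W → L
(5,3): only reaches (4,3)(W), (3,3)(W), (2,3)(W), (5,2)(W), (5,0)(W), all W → L
(5,8): only reaches (4,8)(W), (3,8)(W), (2,8)(W), (5,7)(W), (5,5)(W), (5,4)(W), all W → L
(6,4): only reaches (5,4)(W), (4,4)(W), (3,4)(W), (6,3)(W), (6,1)(W), (6,0)(W), all W → L
(6,6): only reaches (5,6)(W), (4,6)(W), (3,6)(W), (6,5)(W), (6,3)(W), (6,2)(W), all W → L
(7,5): only reaches (6,5)(W), (5,5)(W), (4,5)(W), (7,4)(W), (7,2)(W), (7,1)(W), all W → L
Every other cell has at least one move into one of the L cells above, so it is W.
(7,1): the move to (5,1) reaches an L cell, so W
(1,8): one of the L cells justified above, so L
(3,8): the move to (1,8) reaches an L cell, so W

(7,1): W, (1,8): L, (3,8): W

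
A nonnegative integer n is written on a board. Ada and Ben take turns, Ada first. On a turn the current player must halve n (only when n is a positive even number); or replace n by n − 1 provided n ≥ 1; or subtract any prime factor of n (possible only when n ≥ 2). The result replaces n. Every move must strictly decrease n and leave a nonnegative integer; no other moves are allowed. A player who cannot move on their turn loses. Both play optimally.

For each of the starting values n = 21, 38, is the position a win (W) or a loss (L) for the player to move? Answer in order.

Label each position W (a win for the player to move) or L (a loss). A position with no legal move is L; any other position is W exactly when some move reaches an L, and L when every move reaches a W.
n=0: no move → L
n=1: can move to 0, which is L ⇒ W
n=2: can move to 0, which is L ⇒ W
n=3: can move to 0, which is L ⇒ W
n=4: moves to 2(W), 3(W); every one is W ⇒ L
n=5: can move to 0, which is L ⇒ W
n=6: can move to 4, which is L ⇒ W
n=7: can move to 0, which is L ⇒ W
n=8: can move to 4, which is L ⇒ W
n=9: moves to 6(W), 8(W); every one is W ⇒ L
n=10: can move to 9, which is L ⇒ W
n=11: can move to 0, which is L ⇒ W
n=12: can move to 9, which is L ⇒ W
n=13: can move to 0, which is L ⇒ W
n=14: moves to 7(W), 12(W), 13(W); every one is W ⇒ L
n=15: can move to 14, which is L ⇒ W
n=16: can move to 14, which is L ⇒ W
n=17: can move to 0, which is L ⇒ W
n=18: can move to 9, which is L ⇒ W
n=19: can move to 0, which is L ⇒ W
n=20: moves to 10(W), 15(W), 18(W), 19(W); every one is W ⇒ L
n=21: can move to 14, which is L ⇒ W
n=22: can move to 20, which is L ⇒ W
n=23: can move to 0, which is L ⇒ W
n=24: moves to 12(W), 21(W), 22(W), 23(W); every one is W ⇒ L
n=25: can move to 20, which is L ⇒ W
n=26: can move to 24, which is L ⇒ W
n=27: can move to 24, which is L ⇒ W
n=28: can move to 14, which is L ⇒ W
n=29: can move to 0, which is L ⇒ W
n=30: moves to 15(W), 25(W), 27(W), 28(W), 29(W); every one is W ⇒ L
n=31: can move to 0, which is L ⇒ W
n=32: can move to 30, which is L ⇒ W
n=33: can move to 30, which is L ⇒ W
n=34: moves to 17(W), 32(W), 33(W); every one is W ⇒ L
n=35: can move to 30, which is L ⇒ W
n=36: can move to 34, which is L ⇒ W
n=37: can move to 0, which is L ⇒ W
n=38: moves to 19(W), 36(W), 37(W); every one is W ⇒ L

21: W, 38: L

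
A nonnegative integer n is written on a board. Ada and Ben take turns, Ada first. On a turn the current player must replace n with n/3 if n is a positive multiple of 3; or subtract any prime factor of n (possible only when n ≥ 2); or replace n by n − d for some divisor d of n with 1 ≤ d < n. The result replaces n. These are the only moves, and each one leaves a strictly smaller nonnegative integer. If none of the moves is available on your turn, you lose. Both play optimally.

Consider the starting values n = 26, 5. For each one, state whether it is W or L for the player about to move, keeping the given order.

Work bottom-up. With no move the player to move loses. Otherwise the position is W if at least one move leads to an L position for the opponent, and L if every move leads to a W.
n=0: no move → L
n=1: no move → L
n=2: can move to 0, which is L ⇒ W
n=3: can move to 0, which is L ⇒ W
n=4: moves to 2(W), 3(W); every one is W ⇒ L
n=5: can move to 0, which is L ⇒ W
n=6: can move to 4, which is L ⇒ W
n=7: can move to 0, which is L ⇒ W
n=8: can move to 4, which is L ⇒ W
n=9: moves to 3(W), 6(W), 8(W); every one is W ⇒ L
n=10: can move to 9, which is L ⇒ W
n=11: can move to 0, which is L ⇒ W
n=12: can move to 4, which is L ⇒ W
n=13: can move to 0, which is L ⇒ W
n=14: moves to 7(W), 12(W), 13(W); every one is W ⇒ L
n=15: can move to 14, which is L ⇒ W
n=16: can move to 14, which is L ⇒ W
n=17: can move to 0, which is L ⇒ W
n=18: can move to 9, which is L ⇒ W
n=19: can move to 0, which is L ⇒ W
n=20: moves to 10(W), 15(W), 16(W), 18(W), 19(W); every one is W ⇒ L
n=21: can move to 14, which is L ⇒ W
n=22: can move to 20, which is L ⇒ W
n=23: can move to 0, which is L ⇒ W
n=24: can move to 20, which is L ⇒ W
n=25: can move to 20, which is L ⇒ W
n=26: moves to 13(W), 24(W), 25(W); every one is W ⇒ L

26: L, 5: W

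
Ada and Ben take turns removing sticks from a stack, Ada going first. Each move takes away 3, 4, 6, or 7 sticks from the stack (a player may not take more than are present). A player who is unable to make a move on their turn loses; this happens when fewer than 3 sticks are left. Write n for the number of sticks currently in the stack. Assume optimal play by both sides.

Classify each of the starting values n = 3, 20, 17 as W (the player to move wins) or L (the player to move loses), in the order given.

3: W, 20: L, 17: W

Classify positions by backward induction: terminal positions (no move available) are L. From any other position, the mover wins iff some move reaches an L.
n=0: no move → L
n=1: no move → L
n=2: no move → L
n=3: W (go to 0, an L position)
n=4: W (go to 1, an L position)
n=5: W (go to 2, an L position)
n=6: W (go to 2, an L position)
n=7: W (go to 1, an L position)
n=8: W (go to 2, an L position)
n=9: W (go to 2, an L position)
n=10: L (options 7(W), 6(W), 4(W), 3(W) are all W)
n=11: L (options 8(W), 7(W), 5(W), 4(W) are all W)
n=12: L (options 9(W), 8(W), 6(W), 5(W) are all W)
n=13: W (go to 10, an L position)
n=14: W (go to 11, an L position)
n=15: W (go to 12, an L position)
n=16: W (go to 12, an L position)
n=17: W (go to 11, an L position)
n=18: W (go to 12, an L position)
n=19: W (go to 12, an L position)
n=20: L (options 17(W), 16(W), 14(W), 13(W) are all W)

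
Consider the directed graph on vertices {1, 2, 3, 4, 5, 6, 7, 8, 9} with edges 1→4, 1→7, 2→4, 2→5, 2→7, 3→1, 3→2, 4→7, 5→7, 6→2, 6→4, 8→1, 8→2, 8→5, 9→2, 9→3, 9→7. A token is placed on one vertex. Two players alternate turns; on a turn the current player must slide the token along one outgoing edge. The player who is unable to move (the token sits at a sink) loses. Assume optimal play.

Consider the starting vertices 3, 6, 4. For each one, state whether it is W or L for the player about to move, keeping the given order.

3: L, 6: L, 4: W

Classify positions by backward induction: terminal positions (no move available) are L. From any other position, the mover wins iff some move reaches an L.
Every edge goes from a vertex to one that appears earlier in the order 7, 5, 4, 1, 2, 8, 3, 9, 6, so processing vertices in that order labels each vertex after all of its successors.
7: no outgoing edge → L
5: →7(L), so W
4: →7(L), so W
1: →7(L), so W
2: →7(L), so W
8: →2(W), 1(W), 5(W) — all W, so L
3: →2(W), 1(W) — all W, so L
9: →3(L), so W
6: →2(W), 4(W) — all W, so L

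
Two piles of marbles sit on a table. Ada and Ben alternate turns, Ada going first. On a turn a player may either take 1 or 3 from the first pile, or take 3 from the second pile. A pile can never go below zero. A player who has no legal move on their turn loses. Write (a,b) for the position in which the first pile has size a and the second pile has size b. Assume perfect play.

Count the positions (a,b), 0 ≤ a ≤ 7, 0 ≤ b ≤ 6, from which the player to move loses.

28

Build the W/L table. Terminal = L. A non-terminal position is W if it has a move to some L; otherwise it is L.
Every move lowers a or b (never raises either), so fill the grid row by row in increasing a, and left to right within a row: each cell's successors are then already labelled.
      b=0  b=1  b=2  b=3  b=4  b=5  b=6
a=0:    L    L    L    W    W    W    L
a=1:    W    W    W    L    L    L    W
a=2:    L    L    L    W    W    W    L
a=3:    W    W    W    L    L    L    W
a=4:    L    L    L    W    W    W    L
a=5:    W    W    W    L    L    L    W
a=6:    L    L    L    W    W    W    L
a=7:    W    W    W    L    L    L    W
Cells with no legal move (terminal, hence L): (0,0), (0,1), (0,2).
The remaining L cells, each justified by listing all of its moves:
(0,6): →(0,3)(W) only, which is W, so L
(1,3): →(0,3)(W), (1,0)(W) — all W, so L
(1,4): →(0,4)(W), (1,1)(W) — all W, so L
(1,5): →(0,5)(W), (1,2)(W) — all W, so L
(2,0): →(1,0)(W) only, which is W, so L
(2,1): →(1,1)(W) only, which is W, so L
(2,2): →(1,2)(W) only, which is W, so L
(2,6): →(1,6)(W), (2,3)(W) — all W, so L
(3,3): →(2,3)(W), (0,3)(W), (3,0)(W) — all W, so L
(3,4): →(2,4)(W), (0,4)(W), (3,1)(W) — all W, so L
(3,5): →(2,5)(W), (0,5)(W), (3,2)(W) — all W, so L
(4,0): →(3,0)(W), (1,0)(W) — all W, so L
(4,1): →(3,1)(W), (1,1)(W) — all W, so L
(4,2): →(3,2)(W), (1,2)(W) — all W, so L
(4,6): →(3,6)(W), (1,6)(W), (4,3)(W) — all W, so L
(5,3): →(4,3)(W), (2,3)(W), (5,0)(W) — all W, so L
(5,4): →(4,4)(W), (2,4)(W), (5,1)(W) — all W, so L
(5,5): →(4,5)(W), (2,5)(W), (5,2)(W) — all W, so L
(6,0): →(5,0)(W), (3,0)(W) — all W, so L
(6,1): →(5,1)(W), (3,1)(W) — all W, so L
(6,2): →(5,2)(W), (3,2)(W) — all W, so L
(6,6): →(5,6)(W), (3,6)(W), (6,3)(W) — all W, so L
(7,3): →(6,3)(W), (4,3)(W), (7,0)(W) — all W, so L
(7,4): →(6,4)(W), (4,4)(W), (7,1)(W) — all W, so L
(7,5): →(6,5)(W), (4,5)(W), (7,2)(W) — all W, so L
Every other cell has at least one move into one of the L cells above, so it is W.
L cells per row: a=0: 4, a=1: 3, a=2: 4, a=3: 3, a=4: 4, a=5: 3, a=6: 4, a=7: 3; total 28.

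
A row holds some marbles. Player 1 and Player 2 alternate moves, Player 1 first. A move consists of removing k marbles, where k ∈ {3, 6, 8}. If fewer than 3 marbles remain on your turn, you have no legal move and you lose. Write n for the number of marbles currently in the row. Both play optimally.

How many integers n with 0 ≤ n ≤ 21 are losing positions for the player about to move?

Compute win/loss labels from the base case upward. A position with no move is L. Any other position is W if it can reach an L in one move, else L.
n=0: no move → L
n=1: no move → L
n=2: no move → L
n=3: →0(L), so W
n=4: →1(L), so W
n=5: →2(L), so W
n=6: →0(L), so W
n=7: →1(L), so W
n=8: →2(L), so W
n=9: →1(L), so W
n=10: →2(L), so W
n=11: →8(W), 5(W), 3(W) — all W, so L
n=12: →9(W), 6(W), 4(W) — all W, so L
n=13: →10(W), 7(W), 5(W) — all W, so L
n=14: →11(L), so W
n=15: →12(L), so W
n=16: →13(L), so W
n=17: →11(L), so W
n=18: →12(L), so W
n=19: →13(L), so W
n=20: →12(L), so W
n=21: →13(L), so W
L entries with 0 ≤ n ≤ 21: n = 0, 1, 2, 11, 12, 13; that makes 6.

6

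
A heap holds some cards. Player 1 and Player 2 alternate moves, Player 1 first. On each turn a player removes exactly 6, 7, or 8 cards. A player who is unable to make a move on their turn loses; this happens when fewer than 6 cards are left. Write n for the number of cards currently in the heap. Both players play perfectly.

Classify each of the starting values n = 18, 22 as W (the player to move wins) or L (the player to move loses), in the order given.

18: L, 22: W

Compute win/loss labels from the base case upward. A position with no move is L. Any other position is W if it can reach an L in one move, else L.
n=0: no move → L
n=1: no move → L
n=2: no move → L
n=3: no move → L
n=4: no move → L
n=5: no move → L
n=6: W (go to 0, an L position)
n=7: W (go to 1, an L position)
n=8: W (go to 2, an L position)
n=9: W (go to 3, an L position)
n=10: W (go to 4, an L position)
n=11: W (go to 5, an L position)
n=12: W (go to 5, an L position)
n=13: W (go to 5, an L position)
n=14: L (options 8(W), 7(W), 6(W) are all W)
n=15: L (options 9(W), 8(W), 7(W) are all W)
n=16: L (options 10(W), 9(W), 8(W) are all W)
n=17: L (options 11(W), 10(W), 9(W) are all W)
n=18: L (options 12(W), 11(W), 10(W) are all W)
n=19: L (options 13(W), 12(W), 11(W) are all W)
n=20: W (go to 14, an L position)
n=21: W (go to 15, an L position)
n=22: W (go to 16, an L position)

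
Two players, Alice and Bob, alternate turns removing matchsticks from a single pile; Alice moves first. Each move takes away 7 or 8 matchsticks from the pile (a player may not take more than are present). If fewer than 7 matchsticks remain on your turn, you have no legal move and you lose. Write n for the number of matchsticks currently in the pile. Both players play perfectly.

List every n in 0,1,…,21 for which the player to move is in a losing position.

0, 1, 2, 3, 4, 5, 6, 15, 16, 17, 18, 19, 20, 21

Build the W/L table. Terminal = L. A non-terminal position is W if it has a move to some L; otherwise it is L.
n=0: no move → L
n=1: no move → L
n=2: no move → L
n=3: no move → L
n=4: no move → L
n=5: no move → L
n=6: no move → L
n=7: W (go to 0, an L position)
n=8: W (go to 1, an L position)
n=9: W (go to 2, an L position)
n=10: W (go to 3, an L position)
n=11: W (go to 4, an L position)
n=12: W (go to 5, an L position)
n=13: W (go to 6, an L position)
n=14: W (go to 6, an L position)
n=15: L (options 8(W), 7(W) are all W)
n=16: L (options 9(W), 8(W) are all W)
n=17: L (options 10(W), 9(W) are all W)
n=18: L (options 11(W), 10(W) are all W)
n=19: L (options 12(W), 11(W) are all W)
n=20: L (options 13(W), 12(W) are all W)
n=21: L (options 14(W), 13(W) are all W)
Reading off the rows marked L gives the requested list; there are 14 such values of n.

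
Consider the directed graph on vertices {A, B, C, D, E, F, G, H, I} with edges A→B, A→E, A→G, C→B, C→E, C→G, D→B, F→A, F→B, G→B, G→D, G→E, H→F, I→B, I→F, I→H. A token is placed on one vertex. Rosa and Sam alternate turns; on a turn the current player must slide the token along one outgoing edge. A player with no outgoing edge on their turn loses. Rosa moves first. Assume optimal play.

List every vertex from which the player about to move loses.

B, E, H

Classify positions by backward induction: terminal positions (no move available) are L. From any other position, the mover wins iff some move reaches an L.
Every edge goes from a vertex to one that appears earlier in the order B, E, D, G, A, F, H, I, C, so processing vertices in that order labels each vertex after all of its successors.
B: no outgoing edge → L
E: no outgoing edge → L
D: →B(L), so W
G: →E(L), so W
A: →E(L), so W
F: →B(L), so W
H: →F(W) only, which is W, so L
I: →H(L), so W
C: →E(L), so W
The losing starting vertices are exactly the entries labelled L in this table (3 of them).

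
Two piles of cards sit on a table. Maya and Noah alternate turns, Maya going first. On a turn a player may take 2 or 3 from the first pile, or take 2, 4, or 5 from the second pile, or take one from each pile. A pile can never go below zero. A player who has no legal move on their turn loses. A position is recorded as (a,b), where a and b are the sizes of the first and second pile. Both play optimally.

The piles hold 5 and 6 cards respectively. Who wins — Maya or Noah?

Maya wins.

Label each position W (a win for the player to move) or L (a loss). A position with no legal move is L; any other position is W exactly when some move reaches an L, and L when every move reaches a W.
No move ever increases a pile, so every position that can arise here has a ≤ 5 and b ≤ 6; it is enough to label the cells with 0 ≤ a ≤ 5 and 0 ≤ b ≤ 6.
Every move lowers a or b (never raises either), so fill the grid row by row in increasing a, and left to right within a row: each cell's successors are then already labelled.
      b=0  b=1  b=2  b=3  b=4  b=5  b=6
a=0:    L    L    W    W    W    W    W
a=1:    L    W    W    L    W    W    L
a=2:    W    W    L    L    W    W    W
a=3:    W    W    L    W    W    L    W
a=4:    W    L    W    W    L    W    W
a=5:    L    L    W    W    W    W    W
Cells with no legal move (terminal, hence L): (0,0), (0,1), (1,0).
The remaining L cells, each justified by listing all of its moves:
(1,3): L (options (1,1)(W), (0,2)(W) are all W)
(1,6): L (options (1,4)(W), (1,2)(W), (1,1)(W), (0,5)(W) are all W)
(2,2): L (options (0,2)(W), (2,0)(W), (1,1)(W) are all W)
(2,3): L (options (0,3)(W), (2,1)(W), (1,2)(W) are all W)
(3,2): L (options (1,2)(W), (0,2)(W), (3,0)(W), (2,1)(W) are all W)
(3,5): L (options (1,5)(W), (0,5)(W), (3,3)(W), (3,1)(W), (3,0)(W), (2,4)(W) are all W)
(4,1): L (options (2,1)(W), (1,1)(W), (3,0)(W) are all W)
(4,4): L (options (2,4)(W), (1,4)(W), (4,2)(W), (4,0)(W), (3,3)(W) are all W)
(5,0): L (options (3,0)(W), (2,0)(W) are all W)
(5,1): L (options (3,1)(W), (2,1)(W), (4,0)(W) are all W)
Every other cell has at least one move into one of the L cells above, so it is W.
From (5,6) Maya can move to (5,1), reaching an L position.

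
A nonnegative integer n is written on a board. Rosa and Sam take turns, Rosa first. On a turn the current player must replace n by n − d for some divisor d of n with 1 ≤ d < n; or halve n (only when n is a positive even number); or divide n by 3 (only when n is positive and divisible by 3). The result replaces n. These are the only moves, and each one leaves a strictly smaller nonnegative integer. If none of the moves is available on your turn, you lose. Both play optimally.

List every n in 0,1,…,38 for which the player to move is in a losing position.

0, 1, 4, 7, 9, 11, 13, 15, 17, 19, 23, 25, 28, 31, 36

Classify positions by backward induction: terminal positions (no move available) are L. From any other position, the mover wins iff some move reaches an L.
n=0: no move → L
n=1: no move → L
n=2: W (go to 1, an L position)
n=3: W (go to 1, an L position)
n=4: L (options 2(W), 3(W) are all W)
n=5: W (go to 4, an L position)
n=6: W (go to 4, an L position)
n=7: L (sole option 6(W) is W)
n=8: W (go to 4, an L position)
n=9: L (options 3(W), 6(W), 8(W) are all W)
n=10: W (go to 9, an L position)
n=11: L (sole option 10(W) is W)
n=12: W (go to 4, an L position)
n=13: L (sole option 12(W) is W)
n=14: W (go to 7, an L position)
n=15: L (options 5(W), 10(W), 12(W), 14(W) are all W)
n=16: W (go to 15, an L position)
n=17: L (sole option 16(W) is W)
n=18: W (go to 9, an L position)
n=19: L (sole option 18(W) is W)
n=20: W (go to 15, an L position)
n=21: W (go to 7, an L position)
n=22: W (go to 11, an L position)
n=23: L (sole option 22(W) is W)
n=24: W (go to 23, an L position)
n=25: L (options 20(W), 24(W) are all W)
n=26: W (go to 13, an L position)
n=27: W (go to 9, an L position)
n=28: L (options 14(W), 21(W), 24(W), 26(W), 27(W) are all W)
n=29: W (go to 28, an L position)
n=30: W (go to 15, an L position)
n=31: L (sole option 30(W) is W)
n=32: W (go to 28, an L position)
n=33: W (go to 11, an L position)
n=34: W (go to 17, an L position)
n=35: W (go to 28, an L position)
n=36: L (options 12(W), 18(W), 24(W), 27(W), 30(W), 32(W), 33(W), 34(W), 35(W) are all W)
n=37: W (go to 36, an L position)
n=38: W (go to 19, an L position)
Reading off the rows marked L gives the requested list; there are 15 such values of n.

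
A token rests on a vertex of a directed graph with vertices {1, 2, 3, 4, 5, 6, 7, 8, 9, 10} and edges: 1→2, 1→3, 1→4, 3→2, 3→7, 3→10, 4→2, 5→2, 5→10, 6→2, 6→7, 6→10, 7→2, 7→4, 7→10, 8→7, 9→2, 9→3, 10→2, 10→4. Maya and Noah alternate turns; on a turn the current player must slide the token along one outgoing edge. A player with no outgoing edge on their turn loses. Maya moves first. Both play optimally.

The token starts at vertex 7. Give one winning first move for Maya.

Positions with no move are L. A position that does have a move is losing for the player to move precisely when every available move leads to a winning position for the opponent. Fill in the labels:
Every edge goes from a vertex to one that appears earlier in the order 2, 4, 10, 7, 6, 3, 5, 9, 1, 8, so processing vertices in that order labels each vertex after all of its successors.
2: no outgoing edge → L
4: can move to 2, which is L ⇒ W
10: can move to 2, which is L ⇒ W
7: can move to 2, which is L ⇒ W
6: can move to 2, which is L ⇒ W
3: can move to 2, which is L ⇒ W
5: can move to 2, which is L ⇒ W
9: can move to 2, which is L ⇒ W
1: can move to 2, which is L ⇒ W
8: the only move is to 7(W), a W ⇒ L
From 7, the L positions reachable in one move are: 2.

Move to 2.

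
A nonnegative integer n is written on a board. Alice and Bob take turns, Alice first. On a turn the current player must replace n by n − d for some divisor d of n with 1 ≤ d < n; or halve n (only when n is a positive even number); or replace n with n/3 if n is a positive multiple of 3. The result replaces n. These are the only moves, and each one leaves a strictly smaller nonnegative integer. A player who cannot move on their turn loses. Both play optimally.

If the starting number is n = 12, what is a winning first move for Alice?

Label each position W (a win for the player to move) or L (a loss). A position with no legal move is L; any other position is W exactly when some move reaches an L, and L when every move reaches a W.
n=0: no move → L
n=1: no move → L
n=2: →1(L), so W
n=3: →1(L), so W
n=4: →2(W), 3(W) — all W, so L
n=5: →4(L), so W
n=6: →4(L), so W
n=7: →6(W) only, which is W, so L
n=8: →4(L), so W
n=9: →3(W), 6(W), 8(W) — all W, so L
n=10: →9(L), so W
n=11: →10(W) only, which is W, so L
n=12: →4(L), so W
From 12, the L positions reachable in one move are: 4, 9, 11. Any move reaching one of these is winning.

Move to 4.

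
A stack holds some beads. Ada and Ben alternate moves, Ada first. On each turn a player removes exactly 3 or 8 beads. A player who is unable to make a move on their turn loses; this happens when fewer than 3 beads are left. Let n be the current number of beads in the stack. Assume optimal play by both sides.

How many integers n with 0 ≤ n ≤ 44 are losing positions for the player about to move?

21

Classify positions by backward induction: terminal positions (no move available) are L. From any other position, the mover wins iff some move reaches an L.
n=0: no move → L
n=1: no move → L
n=2: no move → L
n=3: reaches L-position 0 → W
n=4: reaches L-position 1 → W
n=5: reaches L-position 2 → W
n=6: only reaches 3(W), which is W → L
n=7: only reaches 4(W), which is W → L
n=8: reaches L-position 0 → W
n=9: reaches L-position 6 → W
n=10: reaches L-position 7 → W
n=11: only reaches 8(W), 3(W), all W → L
n=12: only reaches 9(W), 4(W), all W → L
n=13: only reaches 10(W), 5(W), all W → L
n=14: reaches L-position 11 → W
n=15: reaches L-position 12 → W
n=16: reaches L-position 13 → W
n=17: only reaches 14(W), 9(W), all W → L
n=18: only reaches 15(W), 10(W), all W → L
n=19: reaches L-position 11 → W
n=20: reaches L-position 17 → W
n=21: reaches L-position 18 → W
n=22: only reaches 19(W), 14(W), all W → L
n=23: only reaches 20(W), 15(W), all W → L
n=24: only reaches 21(W), 16(W), all W → L
n=25: reaches L-position 22 → W
n=26: reaches L-position 23 → W
n=27: reaches L-position 24 → W
n=28: only reaches 25(W), 20(W), all W → L
n=29: only reaches 26(W), 21(W), all W → L
n=30: reaches L-position 22 → W
n=31: reaches L-position 28 → W
n=32: reaches L-position 29 → W
n=33: only reaches 30(W), 25(W), all W → L
n=34: only reaches 31(W), 26(W), all W → L
n=35: only reaches 32(W), 27(W), all W → L
n=36: reaches L-position 33 → W
n=37: reaches L-position 34 → W
n=38: reaches L-position 35 → W
n=39: only reaches 36(W), 31(W), all W → L
n=40: only reaches 37(W), 32(W), all W → L
n=41: reaches L-position 33 → W
n=42: reaches L-position 39 → W
n=43: reaches L-position 40 → W
n=44: only reaches 41(W), 36(W), all W → L
L entries with 0 ≤ n ≤ 44: n = 0, 1, 2, 6, 7, 11, 12, 13, 17, 18, 22, 23, 24, 28, 29, 33, 34, 35, 39, 40, 44; that makes 21.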